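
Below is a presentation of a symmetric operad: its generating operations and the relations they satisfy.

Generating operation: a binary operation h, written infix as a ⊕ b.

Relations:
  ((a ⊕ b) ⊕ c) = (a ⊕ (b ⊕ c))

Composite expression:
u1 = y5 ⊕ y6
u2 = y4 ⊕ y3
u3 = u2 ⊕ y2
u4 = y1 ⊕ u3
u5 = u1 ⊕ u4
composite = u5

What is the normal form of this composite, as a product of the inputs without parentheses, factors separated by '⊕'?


y5 ⊕ y6 ⊕ y1 ⊕ y4 ⊕ y3 ⊕ y2

Every regrouping of h is equal, so read the y-inputs in written order.
(y5 ⊕ y6) reduces to y5 ⊕ y6
(y4 ⊕ y3) reduces to y4 ⊕ y3
((y4 ⊕ y3) ⊕ y2) reduces to y4 ⊕ y3 ⊕ y2
(y1 ⊕ ((y4 ⊕ y3) ⊕ y2)) reduces to y1 ⊕ y4 ⊕ y3 ⊕ y2
((y5 ⊕ y6) ⊕ (y1 ⊕ ((y4 ⊕ y3) ⊕ y2))) reduces to y5 ⊕ y6 ⊕ y1 ⊕ y4 ⊕ y3 ⊕ y2


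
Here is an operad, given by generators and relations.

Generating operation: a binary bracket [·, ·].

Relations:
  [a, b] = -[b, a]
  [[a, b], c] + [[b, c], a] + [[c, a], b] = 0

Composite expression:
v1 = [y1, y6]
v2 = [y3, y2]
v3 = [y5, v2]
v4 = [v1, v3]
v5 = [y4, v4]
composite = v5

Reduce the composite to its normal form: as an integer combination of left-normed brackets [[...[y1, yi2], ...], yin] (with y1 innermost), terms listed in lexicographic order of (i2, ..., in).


-[[[[[y1, y6], y2], y3], y5], y4] + [[[[[y1, y6], y3], y2], y5], y4] + [[[[[y1, y6], y5], y2], y3], y4] - [[[[[y1, y6], y5], y3], y2], y4]


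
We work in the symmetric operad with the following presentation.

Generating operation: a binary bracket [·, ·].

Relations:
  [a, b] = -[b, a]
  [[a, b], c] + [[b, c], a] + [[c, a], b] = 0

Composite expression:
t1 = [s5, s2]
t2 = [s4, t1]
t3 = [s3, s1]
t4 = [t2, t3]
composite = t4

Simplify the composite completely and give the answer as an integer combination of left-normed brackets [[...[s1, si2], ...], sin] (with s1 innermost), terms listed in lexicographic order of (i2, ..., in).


[[[[s1, s3], s2], s5], s4] - [[[[s1, s3], s4], s2], s5] + [[[[s1, s3], s4], s5], s2] - [[[[s1, s3], s5], s2], s4]

Skip Jacobi rewriting: expand, keep s1-initial words, read off terms.
Composite bracket: [[s4, [s5, s2]], [s3, s1]]
Full expansion: 16 signed words from ab - ba (2^4 = 16).
Collect the words opening with s1:
  s1s3s2s5s4 (sign +1) contributes +[[[[s1, s3], s2], s5], s4]
  s1s3s4s2s5 (sign -1) contributes -[[[[s1, s3], s4], s2], s5]
  s1s3s4s5s2 (sign +1) contributes +[[[[s1, s3], s4], s5], s2]
  s1s3s5s2s4 (sign -1) contributes -[[[[s1, s3], s5], s2], s4]


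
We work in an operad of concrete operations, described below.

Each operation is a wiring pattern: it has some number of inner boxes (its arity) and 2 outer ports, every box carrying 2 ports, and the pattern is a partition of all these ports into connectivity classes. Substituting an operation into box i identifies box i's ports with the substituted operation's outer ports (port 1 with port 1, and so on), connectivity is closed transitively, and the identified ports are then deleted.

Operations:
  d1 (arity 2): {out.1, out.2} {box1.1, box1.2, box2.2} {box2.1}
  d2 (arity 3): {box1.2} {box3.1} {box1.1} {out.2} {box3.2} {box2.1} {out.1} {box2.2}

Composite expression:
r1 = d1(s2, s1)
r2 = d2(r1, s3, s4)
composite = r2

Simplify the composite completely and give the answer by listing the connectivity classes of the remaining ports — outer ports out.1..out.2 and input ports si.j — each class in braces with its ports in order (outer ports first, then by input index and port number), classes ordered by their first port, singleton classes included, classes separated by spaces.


Two ports join when wires chain via d2-identified ports.
stage d1: inputs (s2, s1), connectivity {out.1, out.2} {s1.1} {s1.2, s2.1, s2.2}, out.j its boundary
stage d2: inputs (s2, s1, s3, s4), connectivity {out.1} {out.2} {s1.1} {s1.2, s2.1, s2.2} {s3.1} {s3.2} {s4.1} {s4.2}, out.j its boundary

{out.1} {out.2} {s1.1} {s1.2, s2.1, s2.2} {s3.1} {s3.2} {s4.1} {s4.2}


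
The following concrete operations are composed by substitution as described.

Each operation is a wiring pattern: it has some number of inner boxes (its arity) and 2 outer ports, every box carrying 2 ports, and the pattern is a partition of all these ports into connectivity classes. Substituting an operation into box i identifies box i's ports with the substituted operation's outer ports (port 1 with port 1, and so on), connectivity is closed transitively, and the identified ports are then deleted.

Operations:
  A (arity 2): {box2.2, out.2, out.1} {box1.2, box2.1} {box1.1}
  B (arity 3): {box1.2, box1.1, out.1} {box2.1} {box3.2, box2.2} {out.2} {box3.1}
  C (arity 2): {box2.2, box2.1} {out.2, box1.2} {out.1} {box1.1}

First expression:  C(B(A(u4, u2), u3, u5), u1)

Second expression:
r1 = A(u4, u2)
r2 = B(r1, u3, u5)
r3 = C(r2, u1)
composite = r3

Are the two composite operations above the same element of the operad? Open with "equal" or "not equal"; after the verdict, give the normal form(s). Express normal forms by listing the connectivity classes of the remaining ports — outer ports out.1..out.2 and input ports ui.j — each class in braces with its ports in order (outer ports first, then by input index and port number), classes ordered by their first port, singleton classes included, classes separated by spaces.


equal — both sides give {out.1} {out.2} {u1.1, u1.2} {u2.1, u4.2} {u2.2} {u3.1} {u3.2, u5.2} {u4.1} {u5.1}

Normal form of the first expression: {out.1} {out.2} {u1.1, u1.2} {u2.1, u4.2} {u2.2} {u3.1} {u3.2, u5.2} {u4.1} {u5.1}
Normal form of the second expression: {out.1} {out.2} {u1.1, u1.2} {u2.1, u4.2} {u2.2} {u3.1} {u3.2, u5.2} {u4.1} {u5.1}
Identical normal forms: equal.


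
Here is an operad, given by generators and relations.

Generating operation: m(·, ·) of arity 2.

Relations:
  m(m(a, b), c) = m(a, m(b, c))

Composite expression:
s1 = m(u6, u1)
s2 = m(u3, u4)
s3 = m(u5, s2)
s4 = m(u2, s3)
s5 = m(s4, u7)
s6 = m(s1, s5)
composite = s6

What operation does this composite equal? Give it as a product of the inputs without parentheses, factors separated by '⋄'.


u6 ⋄ u1 ⋄ u2 ⋄ u5 ⋄ u3 ⋄ u4 ⋄ u7

Associativity of m dissolves the nesting; only the u-input order survives.
m(u6, u1) collapses to u6 ⋄ u1
m(u3, u4) collapses to u3 ⋄ u4
m(u5, m(u3, u4)) collapses to u5 ⋄ u3 ⋄ u4
m(u2, m(u5, m(u3, u4))) collapses to u2 ⋄ u5 ⋄ u3 ⋄ u4
m(m(u2, m(u5, m(u3, u4))), u7) collapses to u2 ⋄ u5 ⋄ u3 ⋄ u4 ⋄ u7
m(m(u6, u1), m(m(u2, m(u5, m(u3, u4))), u7)) collapses to u6 ⋄ u1 ⋄ u2 ⋄ u5 ⋄ u3 ⋄ u4 ⋄ u7


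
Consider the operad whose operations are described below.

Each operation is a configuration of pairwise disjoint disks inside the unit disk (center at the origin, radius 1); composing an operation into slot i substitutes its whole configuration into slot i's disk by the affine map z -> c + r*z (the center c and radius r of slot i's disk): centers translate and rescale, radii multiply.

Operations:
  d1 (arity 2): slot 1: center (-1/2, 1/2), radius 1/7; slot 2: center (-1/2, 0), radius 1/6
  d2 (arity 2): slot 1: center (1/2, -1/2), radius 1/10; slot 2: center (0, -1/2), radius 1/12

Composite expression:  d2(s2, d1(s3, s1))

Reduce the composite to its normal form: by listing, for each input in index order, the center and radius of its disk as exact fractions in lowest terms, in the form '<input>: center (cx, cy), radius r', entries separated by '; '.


Each s-disk chains the slot maps above it in d2; radii multiply.
for s2, the 1-step affine chain lands on center (1/2, -1/2), radius 1/10
for s3, the 2-step affine chain lands on center (-1/24, -11/24), radius 1/84
for s1, the 2-step affine chain lands on center (-1/24, -1/2), radius 1/72

s1: center (-1/24, -1/2), radius 1/72; s2: center (1/2, -1/2), radius 1/10; s3: center (-1/24, -11/24), radius 1/84


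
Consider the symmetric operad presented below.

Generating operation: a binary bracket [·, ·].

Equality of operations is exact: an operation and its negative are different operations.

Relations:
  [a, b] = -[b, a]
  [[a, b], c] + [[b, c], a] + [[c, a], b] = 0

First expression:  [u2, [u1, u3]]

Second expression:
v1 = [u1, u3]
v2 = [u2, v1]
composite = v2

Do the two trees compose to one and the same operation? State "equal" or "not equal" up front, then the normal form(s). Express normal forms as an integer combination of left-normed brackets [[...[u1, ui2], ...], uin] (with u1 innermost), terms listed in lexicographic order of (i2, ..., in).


The first composite normalizes to -[[u1, u3], u2]
The second composite normalizes to -[[u1, u3], u2]
The normal forms match — equal.

equal — both sides give -[[u1, u3], u2]


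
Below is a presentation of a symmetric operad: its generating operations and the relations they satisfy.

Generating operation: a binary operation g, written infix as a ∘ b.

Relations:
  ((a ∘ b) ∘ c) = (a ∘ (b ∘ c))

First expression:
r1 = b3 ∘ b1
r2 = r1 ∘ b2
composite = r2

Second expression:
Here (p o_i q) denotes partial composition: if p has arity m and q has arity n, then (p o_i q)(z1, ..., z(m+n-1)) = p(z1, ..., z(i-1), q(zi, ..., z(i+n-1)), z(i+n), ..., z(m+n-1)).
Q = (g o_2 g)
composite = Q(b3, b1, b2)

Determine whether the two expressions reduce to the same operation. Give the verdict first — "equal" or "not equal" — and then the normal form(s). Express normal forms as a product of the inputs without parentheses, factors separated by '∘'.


equal; both compose to b3 ∘ b1 ∘ b2


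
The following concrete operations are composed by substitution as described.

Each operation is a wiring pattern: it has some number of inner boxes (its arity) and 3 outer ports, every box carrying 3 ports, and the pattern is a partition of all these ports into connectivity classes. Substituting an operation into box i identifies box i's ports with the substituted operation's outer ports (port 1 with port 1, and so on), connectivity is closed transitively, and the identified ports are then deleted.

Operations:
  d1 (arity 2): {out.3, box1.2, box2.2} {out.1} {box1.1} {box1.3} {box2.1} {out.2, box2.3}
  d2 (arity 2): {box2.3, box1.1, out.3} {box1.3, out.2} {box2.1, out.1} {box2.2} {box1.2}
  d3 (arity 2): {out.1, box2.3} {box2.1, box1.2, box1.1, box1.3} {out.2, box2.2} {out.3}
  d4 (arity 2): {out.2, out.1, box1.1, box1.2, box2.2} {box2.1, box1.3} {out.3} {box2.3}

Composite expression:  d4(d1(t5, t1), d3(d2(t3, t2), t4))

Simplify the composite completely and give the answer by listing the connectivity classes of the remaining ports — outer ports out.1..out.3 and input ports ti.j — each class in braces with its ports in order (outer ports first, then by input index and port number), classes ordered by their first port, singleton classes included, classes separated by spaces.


{out.1, out.2, t1.3, t4.2} {out.3} {t1.1} {t1.2, t4.3, t5.2} {t2.1, t2.3, t3.1, t3.3, t4.1} {t2.2} {t3.2} {t5.1} {t5.3}

Connectivity passes through glued d4-boundaries; trace each wire chain.
composing d1 on (t5, t1), with out.j its own outer ports: {out.1} {out.2, t1.3} {out.3, t1.2, t5.2} {t1.1} {t5.1} {t5.3}
composing d2 on (t3, t2), with out.j its own outer ports: {out.1, t2.1} {out.2, t3.3} {out.3, t2.3, t3.1} {t2.2} {t3.2}
composing d3 on (t3, t2, t4), with out.j its own outer ports: {out.1, t4.3} {out.2, t4.2} {out.3} {t2.1, t2.3, t3.1, t3.3, t4.1} {t2.2} {t3.2}
composing d4 on (t5, t1, t3, t2, t4), with out.j its own outer ports: {out.1, out.2, t1.3, t4.2} {out.3} {t1.1} {t1.2, t4.3, t5.2} {t2.1, t2.3, t3.1, t3.3, t4.1} {t2.2} {t3.2} {t5.1} {t5.3}


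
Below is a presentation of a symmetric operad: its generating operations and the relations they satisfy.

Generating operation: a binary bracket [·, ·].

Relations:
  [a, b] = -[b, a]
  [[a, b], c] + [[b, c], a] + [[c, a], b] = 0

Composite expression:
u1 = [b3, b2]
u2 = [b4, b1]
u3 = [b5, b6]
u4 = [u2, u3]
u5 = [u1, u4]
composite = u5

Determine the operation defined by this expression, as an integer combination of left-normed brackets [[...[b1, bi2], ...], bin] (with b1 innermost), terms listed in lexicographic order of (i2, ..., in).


-[[[[[b1, b4], b5], b6], b2], b3] + [[[[[b1, b4], b5], b6], b3], b2] + [[[[[b1, b4], b6], b5], b2], b3] - [[[[[b1, b4], b6], b5], b3], b2]


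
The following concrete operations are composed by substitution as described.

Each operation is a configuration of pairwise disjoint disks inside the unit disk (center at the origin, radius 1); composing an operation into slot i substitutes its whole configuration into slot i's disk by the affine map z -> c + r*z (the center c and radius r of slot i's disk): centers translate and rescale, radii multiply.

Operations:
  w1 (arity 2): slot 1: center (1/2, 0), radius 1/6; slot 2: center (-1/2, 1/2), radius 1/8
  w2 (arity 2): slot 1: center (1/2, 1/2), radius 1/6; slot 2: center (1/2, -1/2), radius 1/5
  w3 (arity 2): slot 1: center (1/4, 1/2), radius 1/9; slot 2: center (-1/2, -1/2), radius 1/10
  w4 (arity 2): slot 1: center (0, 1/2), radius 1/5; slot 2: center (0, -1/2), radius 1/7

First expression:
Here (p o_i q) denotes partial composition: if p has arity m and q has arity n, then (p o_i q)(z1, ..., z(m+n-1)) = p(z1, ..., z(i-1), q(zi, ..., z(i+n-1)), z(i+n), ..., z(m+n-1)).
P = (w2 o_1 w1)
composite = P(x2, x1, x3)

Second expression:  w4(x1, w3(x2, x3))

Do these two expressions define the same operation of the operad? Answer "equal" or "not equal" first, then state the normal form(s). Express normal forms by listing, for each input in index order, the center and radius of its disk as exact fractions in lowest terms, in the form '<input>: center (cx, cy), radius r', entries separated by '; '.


not equal; the first gives x1: center (5/12, 7/12), radius 1/48; x2: center (7/12, 1/2), radius 1/36; x3: center (1/2, -1/2), radius 1/5 and the second x1: center (0, 1/2), radius 1/5; x2: center (1/28, -3/7), radius 1/63; x3: center (-1/14, -4/7), radius 1/70

The first expression, normalized: x1: center (5/12, 7/12), radius 1/48; x2: center (7/12, 1/2), radius 1/36; x3: center (1/2, -1/2), radius 1/5
The second expression, normalized: x1: center (0, 1/2), radius 1/5; x2: center (1/28, -3/7), radius 1/63; x3: center (-1/14, -4/7), radius 1/70
Distinct normal forms: not equal.


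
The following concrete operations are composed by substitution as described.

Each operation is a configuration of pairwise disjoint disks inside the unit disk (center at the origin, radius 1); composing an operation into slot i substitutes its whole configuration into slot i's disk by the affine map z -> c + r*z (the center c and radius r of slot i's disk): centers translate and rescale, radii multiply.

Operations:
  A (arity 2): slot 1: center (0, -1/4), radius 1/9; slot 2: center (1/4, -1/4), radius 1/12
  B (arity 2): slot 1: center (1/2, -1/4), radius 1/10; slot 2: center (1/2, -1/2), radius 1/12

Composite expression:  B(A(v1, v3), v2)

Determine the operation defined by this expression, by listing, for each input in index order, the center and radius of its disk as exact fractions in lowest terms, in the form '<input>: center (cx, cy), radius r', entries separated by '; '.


v1: center (1/2, -11/40), radius 1/90; v2: center (1/2, -1/2), radius 1/12; v3: center (21/40, -11/40), radius 1/120

Below B, radii multiply path by path; the v-disk centers shift.
v1 passes through 2 substitutions, ending at center (1/2, -11/40), radius 1/90
v3 passes through 2 substitutions, ending at center (21/40, -11/40), radius 1/120
v2 passes through 1 substitution, ending at center (1/2, -1/2), radius 1/12


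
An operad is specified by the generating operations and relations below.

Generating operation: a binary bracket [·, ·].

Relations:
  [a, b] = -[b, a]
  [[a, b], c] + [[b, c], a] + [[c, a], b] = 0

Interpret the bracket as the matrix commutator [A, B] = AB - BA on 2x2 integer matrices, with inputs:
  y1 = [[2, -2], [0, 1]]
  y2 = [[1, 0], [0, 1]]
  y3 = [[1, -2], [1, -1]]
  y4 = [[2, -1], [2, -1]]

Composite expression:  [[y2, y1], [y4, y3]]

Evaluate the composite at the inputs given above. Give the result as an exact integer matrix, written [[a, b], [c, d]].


[y2, y1] = [[0, 0], [0, 0]]
[y4, y3] = [[3, -4], [1, -3]]
[[y2, y1], [y4, y3]] = [[0, 0], [0, 0]]

[[0, 0], [0, 0]]


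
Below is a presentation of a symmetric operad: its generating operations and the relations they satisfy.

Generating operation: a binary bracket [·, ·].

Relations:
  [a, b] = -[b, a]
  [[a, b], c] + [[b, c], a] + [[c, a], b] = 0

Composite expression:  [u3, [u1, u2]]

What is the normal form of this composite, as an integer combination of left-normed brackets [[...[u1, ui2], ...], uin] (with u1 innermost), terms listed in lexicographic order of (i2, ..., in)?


Expand each bracket as ab - ba; the u1-initial words give the coefficients.
Composite bracket: [u3, [u1, u2]]
Full expansion: 4 signed words from ab - ba (2^2 = 4).
Collect the words opening with u1:
  sign of u1u2u3 is -1, so it contributes -[[u1, u2], u3]

-[[u1, u2], u3]


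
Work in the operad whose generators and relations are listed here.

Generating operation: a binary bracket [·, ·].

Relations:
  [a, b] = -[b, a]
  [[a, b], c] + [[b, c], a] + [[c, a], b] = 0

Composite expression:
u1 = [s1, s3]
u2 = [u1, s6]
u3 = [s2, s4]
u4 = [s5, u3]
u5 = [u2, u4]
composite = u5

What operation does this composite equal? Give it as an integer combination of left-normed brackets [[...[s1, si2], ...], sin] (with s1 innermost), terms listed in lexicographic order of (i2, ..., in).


-[[[[[s1, s3], s6], s2], s4], s5] + [[[[[s1, s3], s6], s4], s2], s5] + [[[[[s1, s3], s6], s5], s2], s4] - [[[[[s1, s3], s6], s5], s4], s2]

A multilinear Lie element is pinned by s1-initial words (s1 innermost).
Composite bracket: [[[s1, s3], s6], [s5, [s2, s4]]]
Applying ab - ba throughout gives 32 signed words (2^5 = 32).
Words beginning with s1 determine it all:
  the word s1s3s6s2s4s5 carries sign -1 and contributes -[[[[[s1, s3], s6], s2], s4], s5]
  the word s1s3s6s4s2s5 carries sign +1 and contributes +[[[[[s1, s3], s6], s4], s2], s5]
  the word s1s3s6s5s2s4 carries sign +1 and contributes +[[[[[s1, s3], s6], s5], s2], s4]
  the word s1s3s6s5s4s2 carries sign -1 and contributes -[[[[[s1, s3], s6], s5], s4], s2]


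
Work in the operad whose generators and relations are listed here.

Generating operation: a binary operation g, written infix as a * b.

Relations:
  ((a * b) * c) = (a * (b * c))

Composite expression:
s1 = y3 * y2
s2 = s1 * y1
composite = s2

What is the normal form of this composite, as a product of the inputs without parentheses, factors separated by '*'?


y3 * y2 * y1

Every regrouping of g is equal, so read the y-inputs in written order.
(y3 * y2) unparenthesizes to y3 * y2
((y3 * y2) * y1) unparenthesizes to y3 * y2 * y1


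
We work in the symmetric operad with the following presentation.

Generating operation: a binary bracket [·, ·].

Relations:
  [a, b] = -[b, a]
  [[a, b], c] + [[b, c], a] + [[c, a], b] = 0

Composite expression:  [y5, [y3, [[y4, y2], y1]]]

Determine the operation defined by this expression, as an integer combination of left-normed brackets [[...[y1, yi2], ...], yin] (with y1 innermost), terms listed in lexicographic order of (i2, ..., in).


[[[[y1, y2], y4], y3], y5] - [[[[y1, y4], y2], y3], y5]


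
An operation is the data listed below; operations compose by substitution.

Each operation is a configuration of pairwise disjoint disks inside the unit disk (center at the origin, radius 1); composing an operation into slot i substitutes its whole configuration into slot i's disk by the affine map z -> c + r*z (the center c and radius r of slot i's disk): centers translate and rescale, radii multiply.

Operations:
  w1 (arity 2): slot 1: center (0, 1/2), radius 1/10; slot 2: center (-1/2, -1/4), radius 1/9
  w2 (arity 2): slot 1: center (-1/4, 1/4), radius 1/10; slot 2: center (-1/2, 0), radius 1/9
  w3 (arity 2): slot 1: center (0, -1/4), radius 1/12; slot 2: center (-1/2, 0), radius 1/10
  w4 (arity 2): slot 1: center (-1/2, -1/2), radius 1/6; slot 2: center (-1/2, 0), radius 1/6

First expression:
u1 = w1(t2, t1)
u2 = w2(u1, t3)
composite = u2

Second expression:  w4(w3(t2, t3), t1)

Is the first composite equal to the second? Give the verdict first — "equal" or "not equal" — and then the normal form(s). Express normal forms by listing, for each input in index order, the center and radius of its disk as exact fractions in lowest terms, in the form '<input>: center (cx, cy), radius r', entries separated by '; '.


not equal — first t1: center (-3/10, 9/40), radius 1/90; t2: center (-1/4, 3/10), radius 1/100; t3: center (-1/2, 0), radius 1/9, second t1: center (-1/2, 0), radius 1/6; t2: center (-1/2, -13/24), radius 1/72; t3: center (-7/12, -1/2), radius 1/60

Reducing the first expression gives t1: center (-3/10, 9/40), radius 1/90; t2: center (-1/4, 3/10), radius 1/100; t3: center (-1/2, 0), radius 1/9
Reducing the second expression gives t1: center (-1/2, 0), radius 1/6; t2: center (-1/2, -13/24), radius 1/72; t3: center (-7/12, -1/2), radius 1/60
They disagree, so not equal.


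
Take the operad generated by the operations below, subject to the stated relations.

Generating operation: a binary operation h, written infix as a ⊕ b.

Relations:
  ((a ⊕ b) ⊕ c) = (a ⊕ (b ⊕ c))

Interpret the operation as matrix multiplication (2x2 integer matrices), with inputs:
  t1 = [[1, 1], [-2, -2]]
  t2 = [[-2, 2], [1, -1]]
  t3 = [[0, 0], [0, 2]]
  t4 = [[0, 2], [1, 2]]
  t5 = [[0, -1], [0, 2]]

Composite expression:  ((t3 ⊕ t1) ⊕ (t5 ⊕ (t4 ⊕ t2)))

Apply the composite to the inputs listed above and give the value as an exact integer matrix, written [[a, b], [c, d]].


(t3 ⊕ t1) = [[0, 0], [-4, -4]]
(t4 ⊕ t2) = [[2, -2], [0, 0]]
(t5 ⊕ (t4 ⊕ t2)) = [[0, 0], [0, 0]]
((t3 ⊕ t1) ⊕ (t5 ⊕ (t4 ⊕ t2))) = [[0, 0], [0, 0]]

[[0, 0], [0, 0]]


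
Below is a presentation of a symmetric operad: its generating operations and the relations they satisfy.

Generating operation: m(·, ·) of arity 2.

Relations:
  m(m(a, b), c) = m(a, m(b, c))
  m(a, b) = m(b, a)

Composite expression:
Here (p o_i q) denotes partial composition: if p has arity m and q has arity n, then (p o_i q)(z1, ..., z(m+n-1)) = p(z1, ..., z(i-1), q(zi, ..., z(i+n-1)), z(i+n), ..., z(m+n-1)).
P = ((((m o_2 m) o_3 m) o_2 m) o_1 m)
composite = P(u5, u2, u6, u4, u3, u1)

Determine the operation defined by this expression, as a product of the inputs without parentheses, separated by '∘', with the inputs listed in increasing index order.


u1 ∘ u2 ∘ u3 ∘ u4 ∘ u5 ∘ u6


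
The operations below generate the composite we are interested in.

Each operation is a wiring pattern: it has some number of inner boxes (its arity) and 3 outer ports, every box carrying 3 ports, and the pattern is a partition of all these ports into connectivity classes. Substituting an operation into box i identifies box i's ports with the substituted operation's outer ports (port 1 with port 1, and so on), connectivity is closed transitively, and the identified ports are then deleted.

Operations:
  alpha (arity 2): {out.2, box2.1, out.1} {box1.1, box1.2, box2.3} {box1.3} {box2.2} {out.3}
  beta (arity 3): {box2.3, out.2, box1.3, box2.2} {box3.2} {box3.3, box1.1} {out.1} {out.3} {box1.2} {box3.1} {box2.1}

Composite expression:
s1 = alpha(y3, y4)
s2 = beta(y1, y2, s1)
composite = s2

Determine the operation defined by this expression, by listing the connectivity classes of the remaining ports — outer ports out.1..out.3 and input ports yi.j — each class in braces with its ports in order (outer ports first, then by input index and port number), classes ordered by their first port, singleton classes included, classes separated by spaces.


{out.1} {out.2, y1.3, y2.2, y2.3} {out.3} {y1.1} {y1.2} {y2.1} {y3.1, y3.2, y4.3} {y3.3} {y4.1} {y4.2}


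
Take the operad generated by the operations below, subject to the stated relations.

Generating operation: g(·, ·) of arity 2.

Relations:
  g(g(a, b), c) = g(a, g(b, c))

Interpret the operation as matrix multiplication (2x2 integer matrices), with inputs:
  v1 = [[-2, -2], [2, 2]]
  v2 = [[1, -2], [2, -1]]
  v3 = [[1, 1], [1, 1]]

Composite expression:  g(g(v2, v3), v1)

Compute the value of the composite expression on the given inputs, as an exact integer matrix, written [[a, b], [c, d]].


[[0, 0], [0, 0]]

g(v2, v3) = [[-1, -1], [1, 1]]
g(g(v2, v3), v1) = [[0, 0], [0, 0]]


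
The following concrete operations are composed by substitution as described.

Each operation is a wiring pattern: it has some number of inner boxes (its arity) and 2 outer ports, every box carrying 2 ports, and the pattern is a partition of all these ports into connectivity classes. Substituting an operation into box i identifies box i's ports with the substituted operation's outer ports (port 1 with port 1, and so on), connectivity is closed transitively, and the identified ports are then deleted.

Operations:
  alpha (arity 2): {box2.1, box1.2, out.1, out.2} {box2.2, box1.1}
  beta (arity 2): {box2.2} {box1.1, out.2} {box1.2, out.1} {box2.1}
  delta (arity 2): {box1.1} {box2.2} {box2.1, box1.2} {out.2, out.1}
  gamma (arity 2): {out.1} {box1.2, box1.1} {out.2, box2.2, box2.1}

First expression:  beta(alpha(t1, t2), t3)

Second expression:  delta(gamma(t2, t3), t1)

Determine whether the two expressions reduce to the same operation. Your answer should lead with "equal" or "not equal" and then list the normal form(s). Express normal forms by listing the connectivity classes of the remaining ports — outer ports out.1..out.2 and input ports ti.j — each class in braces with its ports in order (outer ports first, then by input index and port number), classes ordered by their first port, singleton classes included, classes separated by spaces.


The first expression reduces to {out.1, out.2, t1.2, t2.1} {t1.1, t2.2} {t3.1} {t3.2}
The second expression reduces to {out.1, out.2} {t1.1, t3.1, t3.2} {t1.2} {t2.1, t2.2}
The normal forms differ: not equal.

not equal — first {out.1, out.2, t1.2, t2.1} {t1.1, t2.2} {t3.1} {t3.2}, second {out.1, out.2} {t1.1, t3.1, t3.2} {t1.2} {t2.1, t2.2}


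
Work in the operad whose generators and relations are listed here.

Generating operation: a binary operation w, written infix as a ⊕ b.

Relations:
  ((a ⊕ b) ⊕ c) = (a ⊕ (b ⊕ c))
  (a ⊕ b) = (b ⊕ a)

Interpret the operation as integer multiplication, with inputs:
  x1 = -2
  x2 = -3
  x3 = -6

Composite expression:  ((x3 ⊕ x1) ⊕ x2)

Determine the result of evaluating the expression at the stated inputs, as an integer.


(x3 ⊕ x1) = 12
((x3 ⊕ x1) ⊕ x2) = -36

-36


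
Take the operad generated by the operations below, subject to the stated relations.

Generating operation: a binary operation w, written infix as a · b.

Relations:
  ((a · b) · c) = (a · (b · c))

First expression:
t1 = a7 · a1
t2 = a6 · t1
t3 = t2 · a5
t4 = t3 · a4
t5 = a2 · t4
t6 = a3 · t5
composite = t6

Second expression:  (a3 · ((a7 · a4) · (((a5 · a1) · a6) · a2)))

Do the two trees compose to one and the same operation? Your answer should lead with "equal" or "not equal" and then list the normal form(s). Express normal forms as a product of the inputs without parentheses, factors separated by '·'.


The first composite normalizes to a3 · a2 · a6 · a7 · a1 · a5 · a4
The second composite normalizes to a3 · a7 · a4 · a5 · a1 · a6 · a2
Different reductions; not equal.

not equal; first: a3 · a2 · a6 · a7 · a1 · a5 · a4; second: a3 · a7 · a4 · a5 · a1 · a6 · a2


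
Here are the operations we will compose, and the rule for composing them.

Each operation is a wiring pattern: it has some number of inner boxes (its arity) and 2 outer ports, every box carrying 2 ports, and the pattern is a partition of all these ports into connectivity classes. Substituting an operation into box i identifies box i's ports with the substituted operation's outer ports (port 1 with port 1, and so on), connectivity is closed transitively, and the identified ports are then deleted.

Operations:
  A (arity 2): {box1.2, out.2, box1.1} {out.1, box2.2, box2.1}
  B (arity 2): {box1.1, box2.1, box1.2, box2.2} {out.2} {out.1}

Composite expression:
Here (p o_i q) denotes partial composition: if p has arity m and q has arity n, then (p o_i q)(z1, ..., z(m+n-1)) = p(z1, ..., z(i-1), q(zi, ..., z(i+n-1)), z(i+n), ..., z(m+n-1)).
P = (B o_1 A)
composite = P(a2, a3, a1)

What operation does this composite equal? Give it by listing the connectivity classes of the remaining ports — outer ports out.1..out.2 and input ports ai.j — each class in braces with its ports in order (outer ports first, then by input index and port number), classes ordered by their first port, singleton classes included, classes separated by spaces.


Reachability decides: close wires over B-identified ports.
stage A: inputs (a2, a3), connectivity {out.1, a3.1, a3.2} {out.2, a2.1, a2.2}, out.j its boundary
stage B: inputs (a2, a3, a1), connectivity {out.1} {out.2} {a1.1, a1.2, a2.1, a2.2, a3.1, a3.2}, out.j its boundary

{out.1} {out.2} {a1.1, a1.2, a2.1, a2.2, a3.1, a3.2}


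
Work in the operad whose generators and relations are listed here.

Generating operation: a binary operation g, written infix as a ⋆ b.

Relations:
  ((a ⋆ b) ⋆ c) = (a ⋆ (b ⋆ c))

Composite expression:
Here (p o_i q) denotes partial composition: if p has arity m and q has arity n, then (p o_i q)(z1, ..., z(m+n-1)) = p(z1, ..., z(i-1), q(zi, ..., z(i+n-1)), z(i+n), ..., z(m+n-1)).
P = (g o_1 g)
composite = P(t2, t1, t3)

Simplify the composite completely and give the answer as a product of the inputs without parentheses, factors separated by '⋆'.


Associativity of g dissolves the nesting; only the t-input order survives.
(t2 ⋆ t1) collapses to t2 ⋆ t1
((t2 ⋆ t1) ⋆ t3) collapses to t2 ⋆ t1 ⋆ t3

t2 ⋆ t1 ⋆ t3


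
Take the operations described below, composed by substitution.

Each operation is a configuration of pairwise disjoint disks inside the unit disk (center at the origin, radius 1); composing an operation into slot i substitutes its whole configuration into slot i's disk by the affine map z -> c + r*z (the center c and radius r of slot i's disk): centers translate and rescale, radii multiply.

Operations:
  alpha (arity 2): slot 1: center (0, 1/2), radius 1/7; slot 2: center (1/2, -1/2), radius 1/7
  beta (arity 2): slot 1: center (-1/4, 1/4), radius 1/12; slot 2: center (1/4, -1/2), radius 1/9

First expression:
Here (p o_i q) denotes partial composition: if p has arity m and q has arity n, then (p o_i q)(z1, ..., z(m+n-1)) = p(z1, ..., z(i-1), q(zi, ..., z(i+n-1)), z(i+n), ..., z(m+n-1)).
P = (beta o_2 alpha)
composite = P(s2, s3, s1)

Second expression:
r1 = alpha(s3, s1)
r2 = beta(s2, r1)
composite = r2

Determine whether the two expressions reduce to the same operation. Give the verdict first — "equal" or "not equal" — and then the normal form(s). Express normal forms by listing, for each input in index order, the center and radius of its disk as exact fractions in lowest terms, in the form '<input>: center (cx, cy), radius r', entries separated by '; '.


equal; both compose to s1: center (11/36, -5/9), radius 1/63; s2: center (-1/4, 1/4), radius 1/12; s3: center (1/4, -4/9), radius 1/63

The first expression, normalized: s1: center (11/36, -5/9), radius 1/63; s2: center (-1/4, 1/4), radius 1/12; s3: center (1/4, -4/9), radius 1/63
The second expression, normalized: s1: center (11/36, -5/9), radius 1/63; s2: center (-1/4, 1/4), radius 1/12; s3: center (1/4, -4/9), radius 1/63
Identical normal forms: equal.


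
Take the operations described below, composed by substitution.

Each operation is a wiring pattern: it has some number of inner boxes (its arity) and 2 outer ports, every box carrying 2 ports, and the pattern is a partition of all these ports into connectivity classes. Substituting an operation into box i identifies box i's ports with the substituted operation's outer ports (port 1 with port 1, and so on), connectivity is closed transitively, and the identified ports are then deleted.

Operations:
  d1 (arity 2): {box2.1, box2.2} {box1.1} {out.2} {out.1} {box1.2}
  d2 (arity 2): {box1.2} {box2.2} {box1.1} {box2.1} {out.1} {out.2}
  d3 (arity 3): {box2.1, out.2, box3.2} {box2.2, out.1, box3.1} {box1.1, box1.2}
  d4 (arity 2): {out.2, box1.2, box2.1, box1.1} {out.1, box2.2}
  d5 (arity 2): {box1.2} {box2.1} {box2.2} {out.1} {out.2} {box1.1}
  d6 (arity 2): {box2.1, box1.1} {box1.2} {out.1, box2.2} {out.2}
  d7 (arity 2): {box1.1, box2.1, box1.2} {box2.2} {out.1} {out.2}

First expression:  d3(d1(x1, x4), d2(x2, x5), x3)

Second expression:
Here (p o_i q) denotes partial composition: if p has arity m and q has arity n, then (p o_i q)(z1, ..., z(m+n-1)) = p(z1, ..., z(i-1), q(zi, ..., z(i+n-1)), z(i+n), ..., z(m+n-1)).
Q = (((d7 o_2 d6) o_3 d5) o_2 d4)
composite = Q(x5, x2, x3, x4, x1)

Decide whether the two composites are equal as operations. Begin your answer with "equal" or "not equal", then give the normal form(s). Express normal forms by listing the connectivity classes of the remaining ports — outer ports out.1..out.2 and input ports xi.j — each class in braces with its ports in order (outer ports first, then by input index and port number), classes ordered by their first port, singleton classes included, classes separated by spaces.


not equal; the first gives {out.1, x3.1} {out.2, x3.2} {x1.1} {x1.2} {x2.1} {x2.2} {x4.1, x4.2} {x5.1} {x5.2} and the second {out.1} {out.2} {x1.1} {x1.2} {x2.1, x2.2, x3.1} {x3.2} {x4.1} {x4.2} {x5.1, x5.2}

Normal form of the first expression: {out.1, x3.1} {out.2, x3.2} {x1.1} {x1.2} {x2.1} {x2.2} {x4.1, x4.2} {x5.1} {x5.2}
Normal form of the second expression: {out.1} {out.2} {x1.1} {x1.2} {x2.1, x2.2, x3.1} {x3.2} {x4.1} {x4.2} {x5.1, x5.2}
They disagree, so not equal.


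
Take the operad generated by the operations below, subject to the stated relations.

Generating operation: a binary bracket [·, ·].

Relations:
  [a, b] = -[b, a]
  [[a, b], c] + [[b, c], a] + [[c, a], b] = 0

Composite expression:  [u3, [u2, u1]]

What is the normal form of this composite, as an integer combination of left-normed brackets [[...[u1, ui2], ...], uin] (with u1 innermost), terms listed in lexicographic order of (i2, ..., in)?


[[u1, u2], u3]

Skip Jacobi rewriting: expand, keep u1-initial words, read off terms.
Composite bracket: [u3, [u2, u1]]
Applying ab - ba throughout gives 4 signed words (2^2 = 4).
Only words starting with u1 matter:
  from u1u2u3, sign +1: term +[[u1, u2], u3]


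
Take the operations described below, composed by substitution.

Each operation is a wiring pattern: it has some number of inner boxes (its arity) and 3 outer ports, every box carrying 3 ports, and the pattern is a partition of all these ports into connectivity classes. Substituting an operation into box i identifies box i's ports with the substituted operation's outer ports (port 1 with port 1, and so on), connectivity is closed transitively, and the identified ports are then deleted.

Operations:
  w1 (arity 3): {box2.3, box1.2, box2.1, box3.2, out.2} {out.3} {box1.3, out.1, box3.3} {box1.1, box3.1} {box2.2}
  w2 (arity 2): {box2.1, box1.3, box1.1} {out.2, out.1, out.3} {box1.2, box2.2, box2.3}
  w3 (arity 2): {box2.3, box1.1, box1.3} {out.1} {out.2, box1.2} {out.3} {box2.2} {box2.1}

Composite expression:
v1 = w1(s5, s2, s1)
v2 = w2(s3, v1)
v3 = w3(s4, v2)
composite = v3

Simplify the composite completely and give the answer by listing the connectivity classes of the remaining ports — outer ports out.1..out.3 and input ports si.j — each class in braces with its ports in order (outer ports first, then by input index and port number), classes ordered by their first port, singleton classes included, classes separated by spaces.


{out.1} {out.2, s4.2} {out.3} {s1.1, s5.1} {s1.2, s2.1, s2.3, s3.2, s5.2} {s1.3, s3.1, s3.3, s5.3} {s2.2} {s4.1, s4.3}

Reachability decides: close wires over w3-identified ports.
stage w1: inputs (s5, s2, s1), connectivity {out.1, s1.3, s5.3} {out.2, s1.2, s2.1, s2.3, s5.2} {out.3} {s1.1, s5.1} {s2.2}, out.j its boundary
stage w2: inputs (s3, s5, s2, s1), connectivity {out.1, out.2, out.3} {s1.1, s5.1} {s1.2, s2.1, s2.3, s3.2, s5.2} {s1.3, s3.1, s3.3, s5.3} {s2.2}, out.j its boundary
stage w3: inputs (s4, s3, s5, s2, s1), connectivity {out.1} {out.2, s4.2} {out.3} {s1.1, s5.1} {s1.2, s2.1, s2.3, s3.2, s5.2} {s1.3, s3.1, s3.3, s5.3} {s2.2} {s4.1, s4.3}, out.j its boundary


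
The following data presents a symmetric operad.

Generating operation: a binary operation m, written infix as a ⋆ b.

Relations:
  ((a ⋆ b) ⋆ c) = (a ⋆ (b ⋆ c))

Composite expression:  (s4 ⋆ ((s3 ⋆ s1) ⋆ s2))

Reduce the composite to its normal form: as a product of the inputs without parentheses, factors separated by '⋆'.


s4 ⋆ s3 ⋆ s1 ⋆ s2


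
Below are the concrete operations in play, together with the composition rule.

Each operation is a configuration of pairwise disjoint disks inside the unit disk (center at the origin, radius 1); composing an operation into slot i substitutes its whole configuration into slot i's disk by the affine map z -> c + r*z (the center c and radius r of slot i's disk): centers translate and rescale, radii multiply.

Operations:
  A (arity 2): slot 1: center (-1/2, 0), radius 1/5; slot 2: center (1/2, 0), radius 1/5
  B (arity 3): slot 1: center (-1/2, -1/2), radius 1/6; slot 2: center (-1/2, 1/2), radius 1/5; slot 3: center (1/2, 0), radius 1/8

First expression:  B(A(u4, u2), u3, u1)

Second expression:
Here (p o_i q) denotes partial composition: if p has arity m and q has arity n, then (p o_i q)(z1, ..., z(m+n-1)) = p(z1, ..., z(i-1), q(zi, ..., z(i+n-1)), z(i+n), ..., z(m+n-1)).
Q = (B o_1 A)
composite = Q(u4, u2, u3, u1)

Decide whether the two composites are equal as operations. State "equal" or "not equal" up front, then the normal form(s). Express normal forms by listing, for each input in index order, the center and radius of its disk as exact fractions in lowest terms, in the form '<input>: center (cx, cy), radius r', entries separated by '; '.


equal: each reduces to u1: center (1/2, 0), radius 1/8; u2: center (-5/12, -1/2), radius 1/30; u3: center (-1/2, 1/2), radius 1/5; u4: center (-7/12, -1/2), radius 1/30

Reducing the first expression gives u1: center (1/2, 0), radius 1/8; u2: center (-5/12, -1/2), radius 1/30; u3: center (-1/2, 1/2), radius 1/5; u4: center (-7/12, -1/2), radius 1/30
Reducing the second expression gives u1: center (1/2, 0), radius 1/8; u2: center (-5/12, -1/2), radius 1/30; u3: center (-1/2, 1/2), radius 1/5; u4: center (-7/12, -1/2), radius 1/30
Identical normal forms: equal.


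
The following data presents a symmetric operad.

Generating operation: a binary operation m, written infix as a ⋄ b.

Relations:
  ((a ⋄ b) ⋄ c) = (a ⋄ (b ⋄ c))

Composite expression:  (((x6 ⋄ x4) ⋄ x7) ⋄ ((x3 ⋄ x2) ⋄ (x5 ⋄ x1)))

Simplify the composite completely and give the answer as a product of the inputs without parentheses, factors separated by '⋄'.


Every regrouping of m is equal, so read the x-inputs in written order.
(x6 ⋄ x4) reduces to x6 ⋄ x4
((x6 ⋄ x4) ⋄ x7) reduces to x6 ⋄ x4 ⋄ x7
(x3 ⋄ x2) reduces to x3 ⋄ x2
(x5 ⋄ x1) reduces to x5 ⋄ x1
((x3 ⋄ x2) ⋄ (x5 ⋄ x1)) reduces to x3 ⋄ x2 ⋄ x5 ⋄ x1
(((x6 ⋄ x4) ⋄ x7) ⋄ ((x3 ⋄ x2) ⋄ (x5 ⋄ x1))) reduces to x6 ⋄ x4 ⋄ x7 ⋄ x3 ⋄ x2 ⋄ x5 ⋄ x1

x6 ⋄ x4 ⋄ x7 ⋄ x3 ⋄ x2 ⋄ x5 ⋄ x1


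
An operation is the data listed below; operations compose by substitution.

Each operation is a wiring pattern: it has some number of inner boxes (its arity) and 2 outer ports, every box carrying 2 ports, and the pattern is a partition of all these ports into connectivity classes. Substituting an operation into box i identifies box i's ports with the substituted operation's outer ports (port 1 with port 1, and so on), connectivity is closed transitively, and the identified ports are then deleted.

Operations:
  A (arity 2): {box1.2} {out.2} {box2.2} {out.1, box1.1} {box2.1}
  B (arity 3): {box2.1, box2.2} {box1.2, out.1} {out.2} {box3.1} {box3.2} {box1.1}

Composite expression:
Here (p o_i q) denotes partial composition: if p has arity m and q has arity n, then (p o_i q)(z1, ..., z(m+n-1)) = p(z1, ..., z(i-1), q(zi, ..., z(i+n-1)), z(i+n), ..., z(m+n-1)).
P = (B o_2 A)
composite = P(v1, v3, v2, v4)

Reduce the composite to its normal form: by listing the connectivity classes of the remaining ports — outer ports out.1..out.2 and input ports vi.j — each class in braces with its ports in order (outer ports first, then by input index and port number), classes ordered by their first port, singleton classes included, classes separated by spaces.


{out.1, v1.2} {out.2} {v1.1} {v2.1} {v2.2} {v3.1} {v3.2} {v4.1} {v4.2}

After gluing at B, chains via deleted ports link the v-ports.
the subtree at A composes to {out.1, v3.1} {out.2} {v2.1} {v2.2} {v3.2} on (v3, v2); out.j = own outer ports
the subtree at B composes to {out.1, v1.2} {out.2} {v1.1} {v2.1} {v2.2} {v3.1} {v3.2} {v4.1} {v4.2} on (v1, v3, v2, v4); out.j = own outer ports
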